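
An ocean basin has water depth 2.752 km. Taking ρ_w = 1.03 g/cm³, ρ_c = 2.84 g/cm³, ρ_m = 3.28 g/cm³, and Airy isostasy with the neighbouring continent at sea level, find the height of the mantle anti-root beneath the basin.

Equating mass per unit area of the two columns: replacing crust with seawater at the top is compensated by replacing crust with mantle at the base: d (ρ_c − ρ_w) = a (ρ_m − ρ_c).
a = d (ρ_c − ρ_w)/(ρ_m − ρ_c) = 2.752 km × 1.81/0.44 = 11.3 km.

11.3 km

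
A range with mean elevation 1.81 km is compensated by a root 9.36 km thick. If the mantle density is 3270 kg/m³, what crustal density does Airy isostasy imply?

2740 kg/m³

ρ_c h = (ρ_m − ρ_c) r → ρ_c (h + r) = ρ_m r → ρ_c = ρ_m r / (h + r).
ρ_c = 3270 × 9.36 km / (1.81 km + 9.36 km) = 2740 kg/m³.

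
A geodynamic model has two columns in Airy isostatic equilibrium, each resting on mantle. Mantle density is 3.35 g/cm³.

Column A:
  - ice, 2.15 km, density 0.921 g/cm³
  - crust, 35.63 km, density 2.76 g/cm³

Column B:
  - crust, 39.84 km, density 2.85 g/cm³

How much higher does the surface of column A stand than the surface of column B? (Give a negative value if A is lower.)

For any compensation level in the mantle, the mantle terms cancel and isostasy reduces to e = (Σt_A − Σt_B) − (Σ(ρt)_A − Σ(ρt)_B) / ρ_m.
Σt_A = 37.78 km; Σt_B = 39.84 km; Σ(ρt)_A = 100.31895; Σ(ρt)_B = 113.544 (in km·g/cm³).
e = (37.78 − 39.84) − (100.31895 − 113.544) / 3.35 = 1.89 km.

1.89 km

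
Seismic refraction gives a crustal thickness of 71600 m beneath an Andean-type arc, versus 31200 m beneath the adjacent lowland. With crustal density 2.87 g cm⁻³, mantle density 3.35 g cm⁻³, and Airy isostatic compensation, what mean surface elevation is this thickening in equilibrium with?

5790 m

Excess crust Δ = 71600 m − 31200 m = 40400 m, split between elevation h and root r with h + r = Δ.
Airy balance ρ_c h = (ρ_m − ρ_c) r gives r = h ρ_c/(ρ_m − ρ_c), so h (1 + ρ_c/(ρ_m − ρ_c)) = Δ, i.e. h = Δ (ρ_m − ρ_c)/ρ_m.
h = 40400 m × 0.48/3.35 = 5790 m.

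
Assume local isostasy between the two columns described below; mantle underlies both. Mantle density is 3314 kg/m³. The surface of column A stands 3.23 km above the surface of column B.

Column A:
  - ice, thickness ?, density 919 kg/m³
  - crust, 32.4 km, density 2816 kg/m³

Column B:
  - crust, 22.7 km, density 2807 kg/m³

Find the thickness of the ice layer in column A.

Take the compensation level at the base of the deeper column (depth z_c below the surface of column A) and equate Σ ρ_i t_i down to z_c; mantle fills any gap and the z_c terms cancel.
Column A: x×919 + 32.4×2816 + (z_c − 32.4 − x)×3314
Column B: 3.23×0 + 22.7×2807 + (z_c − 3.23 − 22.7)×3314
The z_c×3314 term appears on both sides and cancels. Collect the known terms of each column as K = Σ(ρt)_known − 3314 × (depth of known layers): K_A = 91238.4 − 3314×32.4 = −16135.2; K_B = 63718.9 − 3314×(3.23 + 22.7) = −22213.12.
Balance: K_A − x×(3314 − 919) = K_B, so x = (K_A − K_B)/(3314 − 919) = 6077.92/2395 = 2.54 km.

2.54 km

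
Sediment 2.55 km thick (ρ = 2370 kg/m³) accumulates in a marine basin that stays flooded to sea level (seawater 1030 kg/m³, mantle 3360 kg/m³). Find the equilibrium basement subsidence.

Submarine loading: the sediment displaces seawater, and the subsidence is in turn flooded, so s (ρ_m − ρ_w) = t (ρ_sed − ρ_w).
s = 2.55 km × (2370 − 1030) / (3360 − 1030) = 1.47 km.

1.47 km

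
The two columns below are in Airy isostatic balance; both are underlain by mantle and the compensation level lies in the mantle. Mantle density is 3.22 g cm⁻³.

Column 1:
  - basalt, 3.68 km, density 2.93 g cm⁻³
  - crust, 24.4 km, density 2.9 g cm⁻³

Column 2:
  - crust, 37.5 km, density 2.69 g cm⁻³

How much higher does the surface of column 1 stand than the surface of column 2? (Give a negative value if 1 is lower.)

−3.42 km

For any compensation level in the mantle, the mantle terms cancel and isostasy reduces to e = (Σt_1 − Σt_2) − (Σ(ρt)_1 − Σ(ρt)_2) / ρ_m.
Σt_1 = 28.08 km; Σt_2 = 37.5 km; Σ(ρt)_1 = 81.5424; Σ(ρt)_2 = 100.875 (in km·g cm⁻³).
e = (28.08 − 37.5) − (81.5424 − 100.875) / 3.22 = −3.42 km.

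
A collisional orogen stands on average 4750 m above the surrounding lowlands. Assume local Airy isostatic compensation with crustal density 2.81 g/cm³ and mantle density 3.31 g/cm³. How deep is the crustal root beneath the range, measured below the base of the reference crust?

26700 m

Isostatic balance requires: the weight of the topography is balanced by the buoyancy of the root, ρ_c h = (ρ_m − ρ_c) r.
r = h · ρ_c / (ρ_m − ρ_c) = 4750 m × 2.81 / (3.31 − 2.81) = 26700 m.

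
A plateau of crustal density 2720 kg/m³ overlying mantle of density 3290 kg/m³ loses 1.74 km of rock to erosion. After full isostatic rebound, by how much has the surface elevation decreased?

Rebound u = e ρ_c/ρ_m = 1.74 km × 2720/3290 = 1.439 km.
Net surface drop = e − u = 1.74 km − 1.439 km = e (ρ_m − ρ_c)/ρ_m = 0.301 km.

0.301 km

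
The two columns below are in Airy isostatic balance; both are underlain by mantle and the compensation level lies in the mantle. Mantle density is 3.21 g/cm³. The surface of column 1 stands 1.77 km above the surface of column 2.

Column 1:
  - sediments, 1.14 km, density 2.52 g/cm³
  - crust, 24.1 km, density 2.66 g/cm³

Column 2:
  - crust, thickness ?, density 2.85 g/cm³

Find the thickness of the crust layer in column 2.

23.2 km

Take the compensation level at the base of the deeper column (depth z_c below the surface of column 1) and equate Σ ρ_i t_i down to z_c; mantle fills any gap and the z_c terms cancel.
Column 1: 1.14×2.52 + 24.1×2.66 + (z_c − 25.24)×3.21
Column 2: 1.77×0 + x×2.85 + (z_c − 1.77 − 0 − x)×3.21
The z_c×3.21 term appears on both sides and cancels. Collect the known terms of each column as K = Σ(ρt)_known − 3.21 × (depth of known layers): K_1 = 66.9788 − 3.21×25.24 = −14.0416; K_2 = 0 − 3.21×(1.77 + 0) = −5.6817.
Balance: K_1 = K_2 − x×(3.21 − 2.85), so x = (K_2 − K_1)/(3.21 − 2.85) = 8.3599/0.36 = 23.2 km.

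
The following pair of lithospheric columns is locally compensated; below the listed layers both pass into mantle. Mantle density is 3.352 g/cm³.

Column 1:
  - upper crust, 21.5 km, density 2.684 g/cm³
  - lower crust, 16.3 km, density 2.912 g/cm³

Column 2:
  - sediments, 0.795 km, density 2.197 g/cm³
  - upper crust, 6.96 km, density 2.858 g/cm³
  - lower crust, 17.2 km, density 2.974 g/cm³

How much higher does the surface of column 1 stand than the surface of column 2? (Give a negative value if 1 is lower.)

3.18 km

For any compensation level in the mantle, the mantle terms cancel and isostasy reduces to e = (Σt_1 − Σt_2) − (Σ(ρt)_1 − Σ(ρt)_2) / ρ_m.
Σt_1 = 37.8 km; Σt_2 = 24.955 km; Σ(ρt)_1 = 105.1716; Σ(ρt)_2 = 72.791095 (in km·g/cm³).
e = (37.8 − 24.955) − (105.1716 − 72.791095) / 3.352 = 3.18 km.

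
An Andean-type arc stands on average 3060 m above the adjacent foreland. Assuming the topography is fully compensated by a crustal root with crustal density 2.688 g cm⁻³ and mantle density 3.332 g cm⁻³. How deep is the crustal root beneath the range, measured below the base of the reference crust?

For local isostatic compensation: the weight of the topography is balanced by the buoyancy of the root, ρ_c h = (ρ_m − ρ_c) r.
r = h · ρ_c / (ρ_m − ρ_c) = 3060 m × 2.688 / (3.332 − 2.688) = 12800 m.

12800 m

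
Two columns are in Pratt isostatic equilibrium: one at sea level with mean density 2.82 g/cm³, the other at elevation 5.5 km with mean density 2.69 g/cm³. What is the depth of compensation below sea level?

114 km

ρ_ref D = ρ (D + h) → D (ρ_ref − ρ) = ρ h.
D = ρ h/(ρ_ref − ρ) = 2.69 × 5.5 km/(2.82 − 2.69) = 114 km.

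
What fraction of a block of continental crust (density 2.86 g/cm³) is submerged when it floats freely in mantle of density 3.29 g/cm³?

Submerged fraction = ρ_obj/ρ_fluid = 2.86/3.29 = 86.9%.

86.9%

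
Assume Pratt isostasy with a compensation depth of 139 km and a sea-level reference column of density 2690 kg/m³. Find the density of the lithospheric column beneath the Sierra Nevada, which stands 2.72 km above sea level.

Pratt balance: ρ_ref D = ρ (D + h).
ρ = ρ_ref D/(D + h) = 2690 × 139 km/(139 km + 2.72 km) = 2640 kg/m³.

2640 kg/m³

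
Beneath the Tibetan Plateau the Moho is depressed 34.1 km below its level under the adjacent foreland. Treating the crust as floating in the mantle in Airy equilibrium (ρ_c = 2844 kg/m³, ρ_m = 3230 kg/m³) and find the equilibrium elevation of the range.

4.63 km

Balancing pressure at the compensation depth: ρ_c h = (ρ_m − ρ_c) r.
h = r (ρ_m − ρ_c) / ρ_c = 34.1 km × (3230 − 2844) / 2844 = 4.63 km.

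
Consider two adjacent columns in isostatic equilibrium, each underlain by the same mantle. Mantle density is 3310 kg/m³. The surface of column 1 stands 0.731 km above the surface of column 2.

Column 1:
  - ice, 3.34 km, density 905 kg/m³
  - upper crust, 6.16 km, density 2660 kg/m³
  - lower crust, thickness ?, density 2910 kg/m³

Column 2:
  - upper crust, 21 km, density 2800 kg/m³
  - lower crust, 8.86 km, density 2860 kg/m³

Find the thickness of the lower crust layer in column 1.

12.7 km

Take the compensation level at the base of the deeper column (depth z_c below the surface of column 1) and equate Σ ρ_i t_i down to z_c; mantle fills any gap and the z_c terms cancel.
Column 1: 3.34×905 + 6.16×2660 + x×2910 + (z_c − 9.5 − x)×3310
Column 2: 0.731×0 + 21×2800 + 8.86×2860 + (z_c − 0.731 − 29.86)×3310
The z_c×3310 term appears on both sides and cancels. Collect the known terms of each column as K = Σ(ρt)_known − 3310 × (depth of known layers): K_1 = 19408.3 − 3310×9.5 = −12036.7; K_2 = 84139.6 − 3310×(0.731 + 29.86) = −17116.61.
Balance: K_1 − x×(3310 − 2910) = K_2, so x = (K_1 − K_2)/(3310 − 2910) = 5079.91/400 = 12.7 km.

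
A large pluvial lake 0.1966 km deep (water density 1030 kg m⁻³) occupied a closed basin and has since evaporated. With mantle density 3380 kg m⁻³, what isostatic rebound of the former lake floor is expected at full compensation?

0.0599 km

u = d ρ_w/ρ_m = 0.1966 km × 1030/3380 = 0.0599 km.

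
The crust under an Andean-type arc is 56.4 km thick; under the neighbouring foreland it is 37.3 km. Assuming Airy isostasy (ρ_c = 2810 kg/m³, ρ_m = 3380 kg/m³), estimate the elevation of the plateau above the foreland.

3.22 km

Excess crust Δ = 56.4 km − 37.3 km = 19.1 km, split between elevation h and root r with h + r = Δ.
Airy balance ρ_c h = (ρ_m − ρ_c) r gives r = h ρ_c/(ρ_m − ρ_c), so h (1 + ρ_c/(ρ_m − ρ_c)) = Δ, i.e. h = Δ (ρ_m − ρ_c)/ρ_m.
h = 19.1 km × 570/3380 = 3.22 km.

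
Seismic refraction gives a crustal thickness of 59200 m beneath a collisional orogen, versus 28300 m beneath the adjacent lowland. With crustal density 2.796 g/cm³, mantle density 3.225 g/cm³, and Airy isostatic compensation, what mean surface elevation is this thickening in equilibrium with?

Excess crust Δ = 59200 m − 28300 m = 30900 m, split between elevation h and root r with h + r = Δ.
Airy balance ρ_c h = (ρ_m − ρ_c) r gives r = h ρ_c/(ρ_m − ρ_c), so h (1 + ρ_c/(ρ_m − ρ_c)) = Δ, i.e. h = Δ (ρ_m − ρ_c)/ρ_m.
h = 30900 m × 0.429/3.225 = 4110 m.

4110 m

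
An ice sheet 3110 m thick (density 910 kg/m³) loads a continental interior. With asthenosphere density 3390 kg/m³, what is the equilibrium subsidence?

835 m

Balancing pressure at the compensation depth: the ice load ρ_ice t is balanced by mantle displaced below, ρ_m s.
s = t ρ_ice / ρ_m = 3110 m × 910/3390 = 835 m.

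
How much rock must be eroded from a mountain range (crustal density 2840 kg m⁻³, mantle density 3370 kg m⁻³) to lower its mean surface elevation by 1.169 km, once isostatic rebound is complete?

7.43 km

Net drop Δ = e − u = e − e ρ_c/ρ_m = e (ρ_m − ρ_c)/ρ_m.
e = Δ ρ_m/(ρ_m − ρ_c) = 1.169 km × 3370/530 = 7.43 km.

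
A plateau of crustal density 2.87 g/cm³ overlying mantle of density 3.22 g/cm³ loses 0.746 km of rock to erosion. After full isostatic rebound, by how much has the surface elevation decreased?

0.0811 km

Rebound u = e ρ_c/ρ_m = 0.746 km × 2.87/3.22 = 0.6649 km.
Net surface drop = e − u = 0.746 km − 0.6649 km = e (ρ_m − ρ_c)/ρ_m = 0.0811 km.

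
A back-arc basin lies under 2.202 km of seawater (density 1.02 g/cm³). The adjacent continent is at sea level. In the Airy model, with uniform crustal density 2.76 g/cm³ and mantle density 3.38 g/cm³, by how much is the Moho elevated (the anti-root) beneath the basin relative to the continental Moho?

6.18 km

In Airy isostatic equilibrium: replacing crust with seawater at the top is compensated by replacing crust with mantle at the base: d (ρ_c − ρ_w) = a (ρ_m − ρ_c).
a = d (ρ_c − ρ_w)/(ρ_m − ρ_c) = 2.202 km × 1.74/0.62 = 6.18 km.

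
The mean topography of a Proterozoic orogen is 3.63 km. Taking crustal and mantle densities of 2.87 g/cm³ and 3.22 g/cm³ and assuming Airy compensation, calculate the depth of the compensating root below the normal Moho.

29.8 km

Isostatic balance requires: the weight of the topography is balanced by the buoyancy of the root, ρ_c h = (ρ_m − ρ_c) r.
r = h · ρ_c / (ρ_m − ρ_c) = 3.63 km × 2.87 / (3.22 − 2.87) = 29.8 km.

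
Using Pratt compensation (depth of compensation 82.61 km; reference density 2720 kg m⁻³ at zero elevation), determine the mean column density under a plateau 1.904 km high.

2660 kg m⁻³

Pratt balance: ρ_ref D = ρ (D + h).
ρ = ρ_ref D/(D + h) = 2720 × 82.61 km/(82.61 km + 1.904 km) = 2660 kg m⁻³.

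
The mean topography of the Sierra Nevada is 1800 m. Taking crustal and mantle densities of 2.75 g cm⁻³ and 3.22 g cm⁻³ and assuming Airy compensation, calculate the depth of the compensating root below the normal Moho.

10500 m

In Airy isostatic equilibrium: the weight of the topography is balanced by the buoyancy of the root, ρ_c h = (ρ_m − ρ_c) r.
r = h · ρ_c / (ρ_m − ρ_c) = 1800 m × 2.75 / (3.22 − 2.75) = 10500 m.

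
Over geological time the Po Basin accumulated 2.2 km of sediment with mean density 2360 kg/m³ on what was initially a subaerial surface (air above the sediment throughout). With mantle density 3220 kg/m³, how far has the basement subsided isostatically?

Subaerial load: s = t ρ_sed / ρ_m = 2.2 km × 2360/3220 = 1.61 km.

1.61 km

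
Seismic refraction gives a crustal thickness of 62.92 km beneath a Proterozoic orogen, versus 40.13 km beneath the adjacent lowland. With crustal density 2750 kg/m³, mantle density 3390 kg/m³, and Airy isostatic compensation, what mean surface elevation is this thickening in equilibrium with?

Excess crust Δ = 62.92 km − 40.13 km = 22.79 km, split between elevation h and root r with h + r = Δ.
Airy balance ρ_c h = (ρ_m − ρ_c) r gives r = h ρ_c/(ρ_m − ρ_c), so h (1 + ρ_c/(ρ_m − ρ_c)) = Δ, i.e. h = Δ (ρ_m − ρ_c)/ρ_m.
h = 22.79 km × 640/3390 = 4.3 km.

4.3 km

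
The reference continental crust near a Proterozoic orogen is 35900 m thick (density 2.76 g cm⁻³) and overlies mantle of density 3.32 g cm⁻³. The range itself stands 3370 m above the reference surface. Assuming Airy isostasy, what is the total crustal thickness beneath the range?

Root depth r = h ρ_c / (ρ_m − ρ_c) = 3370 m × 2.76 / 0.56 = 16610 m.
Total thickness = T + h + r = 35900 m + 3370 m + 16610 m = 55900 m.

55900 m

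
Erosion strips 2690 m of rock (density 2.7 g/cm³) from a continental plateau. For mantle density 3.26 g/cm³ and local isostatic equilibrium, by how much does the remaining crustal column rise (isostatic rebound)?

2230 m

Unloading: uplift u = e ρ_c/ρ_m = 2690 m × 2.7/3.26 = 2230 m.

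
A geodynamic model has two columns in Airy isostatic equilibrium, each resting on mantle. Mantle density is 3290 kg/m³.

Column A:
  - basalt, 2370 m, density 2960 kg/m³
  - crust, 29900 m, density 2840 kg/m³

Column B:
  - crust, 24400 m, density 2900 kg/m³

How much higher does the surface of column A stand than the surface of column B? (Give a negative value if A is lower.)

For any compensation level in the mantle, the mantle terms cancel and isostasy reduces to e = (Σt_A − Σt_B) − (Σ(ρt)_A − Σ(ρt)_B) / ρ_m.
Σt_A = 32270 m; Σt_B = 24400 m; Σ(ρt)_A = 91931200; Σ(ρt)_B = 70760000 (in m·kg/m³).
e = (32270 − 24400) − (91931200 − 70760000) / 3290 = 1430 m.

1430 m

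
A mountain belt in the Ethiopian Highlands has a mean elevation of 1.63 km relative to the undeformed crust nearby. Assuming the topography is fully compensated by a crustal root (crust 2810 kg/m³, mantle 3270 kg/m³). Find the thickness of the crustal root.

9.96 km

Isostatic balance requires: the weight of the topography is balanced by the buoyancy of the root, ρ_c h = (ρ_m − ρ_c) r.
r = h · ρ_c / (ρ_m − ρ_c) = 1.63 km × 2810 / (3270 − 2810) = 9.96 km.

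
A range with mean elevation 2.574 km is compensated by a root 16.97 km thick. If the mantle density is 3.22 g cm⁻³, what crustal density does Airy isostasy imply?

2.8 g cm⁻³

ρ_c h = (ρ_m − ρ_c) r → ρ_c (h + r) = ρ_m r → ρ_c = ρ_m r / (h + r).
ρ_c = 3.22 × 16.97 km / (2.574 km + 16.97 km) = 2.8 g cm⁻³.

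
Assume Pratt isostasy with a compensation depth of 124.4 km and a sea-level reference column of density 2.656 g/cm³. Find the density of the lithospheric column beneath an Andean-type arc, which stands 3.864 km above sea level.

Pratt balance: ρ_ref D = ρ (D + h).
ρ = ρ_ref D/(D + h) = 2.656 × 124.4 km/(124.4 km + 3.864 km) = 2.58 g/cm³.

2.58 g/cm³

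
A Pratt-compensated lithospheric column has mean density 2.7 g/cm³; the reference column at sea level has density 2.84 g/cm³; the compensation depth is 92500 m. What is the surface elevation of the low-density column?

ρ_ref D = ρ (D + h) → h = D (ρ_ref − ρ)/ρ.
h = 92500 m × (2.84 − 2.7)/2.7 = 4800 m.

4800 m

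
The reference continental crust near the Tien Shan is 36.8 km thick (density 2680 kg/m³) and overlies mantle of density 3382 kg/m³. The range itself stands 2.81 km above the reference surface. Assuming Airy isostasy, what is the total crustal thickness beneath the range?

50.3 km

Root depth r = h ρ_c / (ρ_m − ρ_c) = 2.81 km × 2680 / 702 = 10.73 km.
Total thickness = T + h + r = 36.8 km + 2.81 km + 10.73 km = 50.3 km.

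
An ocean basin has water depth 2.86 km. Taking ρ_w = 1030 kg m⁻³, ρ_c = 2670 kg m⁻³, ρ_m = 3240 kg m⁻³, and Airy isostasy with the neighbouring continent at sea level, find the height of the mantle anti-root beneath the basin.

By Archimedes' principle applied to the lithosphere: replacing crust with seawater at the top is compensated by replacing crust with mantle at the base: d (ρ_c − ρ_w) = a (ρ_m − ρ_c).
a = d (ρ_c − ρ_w)/(ρ_m − ρ_c) = 2.86 km × 1640/570 = 8.23 km.

8.23 km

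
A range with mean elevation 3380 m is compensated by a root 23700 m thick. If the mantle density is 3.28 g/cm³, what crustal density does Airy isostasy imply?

2.87 g/cm³

ρ_c h = (ρ_m − ρ_c) r → ρ_c (h + r) = ρ_m r → ρ_c = ρ_m r / (h + r).
ρ_c = 3.28 × 23700 m / (3380 m + 23700 m) = 2.87 g/cm³.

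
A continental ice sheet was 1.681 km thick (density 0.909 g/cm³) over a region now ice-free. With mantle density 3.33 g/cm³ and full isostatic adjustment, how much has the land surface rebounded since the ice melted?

Removing the load lets mantle flow back in; uplift u satisfies ρ_ice t = ρ_m u.
u = t ρ_ice/ρ_m = 1.681 km × 0.909/3.33 = 0.459 km.

0.459 km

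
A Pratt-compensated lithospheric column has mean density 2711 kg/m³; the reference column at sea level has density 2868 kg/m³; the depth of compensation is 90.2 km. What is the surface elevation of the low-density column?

5.22 km

ρ_ref D = ρ (D + h) → h = D (ρ_ref − ρ)/ρ.
h = 90.2 km × (2868 − 2711)/2711 = 5.22 km.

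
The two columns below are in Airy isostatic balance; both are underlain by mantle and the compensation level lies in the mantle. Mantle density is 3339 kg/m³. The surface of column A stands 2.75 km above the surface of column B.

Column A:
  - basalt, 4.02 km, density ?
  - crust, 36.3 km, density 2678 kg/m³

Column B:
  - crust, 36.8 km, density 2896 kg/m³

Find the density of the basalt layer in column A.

2970 kg/m³

Take the compensation level at the base of the deeper column (depth z_c below the surface of column A) and equate Σ ρ_i t_i down to z_c; mantle fills any gap and the z_c terms cancel.
Column A: 4.02×ρ + 36.3×2678 + (z_c − 40.32)×3339
Column B: 2.75×0 + 36.8×2896 + (z_c − 2.75 − 36.8)×3339
The z_c×3339 term appears on both sides and cancels. Collect the known terms of each column as K = Σ(ρt)_known − 3339 × (depth of known layers): K_A = 97211.4 − 3339×40.32 = −37417.08; K_B = 106572.8 − 3339×(2.75 + 36.8) = −25484.65.
Balance: K_A + 4.02×ρ = K_B, so ρ = (K_B − K_A)/4.02 = 11932.4/4.02 = 2970 kg/m³.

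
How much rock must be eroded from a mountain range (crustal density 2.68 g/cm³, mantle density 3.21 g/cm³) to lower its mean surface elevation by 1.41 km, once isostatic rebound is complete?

8.54 km

Net drop Δ = e − u = e − e ρ_c/ρ_m = e (ρ_m − ρ_c)/ρ_m.
e = Δ ρ_m/(ρ_m − ρ_c) = 1.41 km × 3.21/0.53 = 8.54 km.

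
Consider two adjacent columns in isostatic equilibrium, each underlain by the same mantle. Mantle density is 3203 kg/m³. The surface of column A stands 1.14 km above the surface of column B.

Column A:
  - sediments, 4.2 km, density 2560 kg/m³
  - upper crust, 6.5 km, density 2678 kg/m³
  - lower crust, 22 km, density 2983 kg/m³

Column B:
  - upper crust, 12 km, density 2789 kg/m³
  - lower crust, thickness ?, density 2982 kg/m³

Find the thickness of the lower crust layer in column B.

10.6 km

Take the compensation level at the base of the deeper column (depth z_c below the surface of column A) and equate Σ ρ_i t_i down to z_c; mantle fills any gap and the z_c terms cancel.
Column A: 4.2×2560 + 6.5×2678 + 22×2983 + (z_c − 32.7)×3203
Column B: 1.14×0 + 12×2789 + x×2982 + (z_c − 1.14 − 12 − x)×3203
The z_c×3203 term appears on both sides and cancels. Collect the known terms of each column as K = Σ(ρt)_known − 3203 × (depth of known layers): K_A = 93785 − 3203×32.7 = −10953.1; K_B = 33468 − 3203×(1.14 + 12) = −8619.42.
Balance: K_A = K_B − x×(3203 − 2982), so x = (K_B − K_A)/(3203 − 2982) = 2333.68/221 = 10.6 km.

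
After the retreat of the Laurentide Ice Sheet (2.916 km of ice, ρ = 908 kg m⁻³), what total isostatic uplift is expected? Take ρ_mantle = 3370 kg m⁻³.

0.786 km

Removing the load lets mantle flow back in; uplift u satisfies ρ_ice t = ρ_m u.
u = t ρ_ice/ρ_m = 2.916 km × 908/3370 = 0.786 km.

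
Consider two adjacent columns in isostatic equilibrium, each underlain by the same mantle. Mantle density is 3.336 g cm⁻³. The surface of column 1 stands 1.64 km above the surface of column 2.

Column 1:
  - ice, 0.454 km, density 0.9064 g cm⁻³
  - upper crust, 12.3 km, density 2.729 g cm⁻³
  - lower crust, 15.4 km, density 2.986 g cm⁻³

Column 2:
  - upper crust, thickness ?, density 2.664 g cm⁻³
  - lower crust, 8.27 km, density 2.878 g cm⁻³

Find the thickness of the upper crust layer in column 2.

6.99 km

Take the compensation level at the base of the deeper column (depth z_c below the surface of column 1) and equate Σ ρ_i t_i down to z_c; mantle fills any gap and the z_c terms cancel.
Column 1: 0.454×0.9064 + 12.3×2.729 + 15.4×2.986 + (z_c − 28.154)×3.336
Column 2: 1.64×0 + x×2.664 + 8.27×2.878 + (z_c − 1.64 − 8.27 − x)×3.336
The z_c×3.336 term appears on both sides and cancels. Collect the known terms of each column as K = Σ(ρt)_known − 3.336 × (depth of known layers): K_1 = 79.9626056 − 3.336×28.154 = −13.9591384; K_2 = 23.80106 − 3.336×(1.64 + 8.27) = −9.2587.
Balance: K_1 = K_2 − x×(3.336 − 2.664), so x = (K_2 − K_1)/(3.336 − 2.664) = 4.70044/0.672 = 6.99 km.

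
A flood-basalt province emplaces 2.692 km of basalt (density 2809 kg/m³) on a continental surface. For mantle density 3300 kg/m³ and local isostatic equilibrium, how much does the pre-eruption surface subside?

Subaerial loading: s = t ρ_load / ρ_m.
s = 2.692 km × 2809/3300 = 2.29 km.

2.29 km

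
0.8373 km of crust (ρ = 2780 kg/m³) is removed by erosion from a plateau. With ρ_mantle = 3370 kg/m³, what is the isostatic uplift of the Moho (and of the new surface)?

Unloading: uplift u = e ρ_c/ρ_m = 0.8373 km × 2780/3370 = 0.691 km.

0.691 km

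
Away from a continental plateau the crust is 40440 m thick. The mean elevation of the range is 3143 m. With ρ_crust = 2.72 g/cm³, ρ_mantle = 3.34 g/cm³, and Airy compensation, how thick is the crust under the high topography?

57400 m

Root depth r = h ρ_c / (ρ_m − ρ_c) = 3143 m × 2.72 / 0.62 = 13790 m.
Total thickness = T + h + r = 40440 m + 3143 m + 13790 m = 57400 m.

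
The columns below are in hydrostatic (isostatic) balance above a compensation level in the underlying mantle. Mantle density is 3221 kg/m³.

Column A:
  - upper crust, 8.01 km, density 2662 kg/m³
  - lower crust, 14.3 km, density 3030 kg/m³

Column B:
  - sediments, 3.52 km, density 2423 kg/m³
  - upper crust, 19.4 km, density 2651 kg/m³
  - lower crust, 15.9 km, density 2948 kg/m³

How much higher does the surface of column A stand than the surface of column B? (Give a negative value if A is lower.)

For any compensation level in the mantle, the mantle terms cancel and isostasy reduces to e = (Σt_A − Σt_B) − (Σ(ρt)_A − Σ(ρt)_B) / ρ_m.
Σt_A = 22.31 km; Σt_B = 38.82 km; Σ(ρt)_A = 64651.62; Σ(ρt)_B = 106831.56 (in km·kg/m³).
e = (22.31 − 38.82) − (64651.62 − 106831.56) / 3221 = −3.41 km.

−3.41 km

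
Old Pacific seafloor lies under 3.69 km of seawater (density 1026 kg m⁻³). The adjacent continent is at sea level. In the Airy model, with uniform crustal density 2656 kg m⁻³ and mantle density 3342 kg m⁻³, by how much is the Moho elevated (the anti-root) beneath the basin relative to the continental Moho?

8.77 km

Equating mass per unit area of the two columns: replacing crust with seawater at the top is compensated by replacing crust with mantle at the base: d (ρ_c − ρ_w) = a (ρ_m − ρ_c).
a = d (ρ_c − ρ_w)/(ρ_m − ρ_c) = 3.69 km × 1630/686 = 8.77 km.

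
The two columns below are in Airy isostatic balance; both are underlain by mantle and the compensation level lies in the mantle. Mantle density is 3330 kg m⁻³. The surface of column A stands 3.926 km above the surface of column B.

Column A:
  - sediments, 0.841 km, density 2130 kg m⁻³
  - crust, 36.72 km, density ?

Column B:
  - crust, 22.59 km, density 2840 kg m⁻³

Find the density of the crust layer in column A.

Take the compensation level at the base of the deeper column (depth z_c below the surface of column A) and equate Σ ρ_i t_i down to z_c; mantle fills any gap and the z_c terms cancel.
Column A: 0.841×2130 + 36.72×ρ + (z_c − 37.561)×3330
Column B: 3.926×0 + 22.59×2840 + (z_c − 3.926 − 22.59)×3330
The z_c×3330 term appears on both sides and cancels. Collect the known terms of each column as K = Σ(ρt)_known − 3330 × (depth of known layers): K_A = 1791.33 − 3330×37.561 = −123286.8; K_B = 64155.6 − 3330×(3.926 + 22.59) = −24142.68.
Balance: K_A + 36.72×ρ = K_B, so ρ = (K_B − K_A)/36.72 = 99144.1/36.72 = 2700 kg m⁻³.

2700 kg m⁻³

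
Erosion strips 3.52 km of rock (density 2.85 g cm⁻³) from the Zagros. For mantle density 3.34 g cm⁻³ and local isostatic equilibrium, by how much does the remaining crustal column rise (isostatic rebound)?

Unloading: uplift u = e ρ_c/ρ_m = 3.52 km × 2.85/3.34 = 3 km.

3 km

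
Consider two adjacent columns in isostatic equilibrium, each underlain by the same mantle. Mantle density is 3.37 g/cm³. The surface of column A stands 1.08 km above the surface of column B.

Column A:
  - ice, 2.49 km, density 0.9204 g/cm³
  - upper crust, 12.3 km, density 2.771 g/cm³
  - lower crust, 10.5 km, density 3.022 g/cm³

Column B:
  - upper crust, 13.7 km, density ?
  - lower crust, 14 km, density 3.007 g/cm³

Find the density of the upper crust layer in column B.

Take the compensation level at the base of the deeper column (depth z_c below the surface of column A) and equate Σ ρ_i t_i down to z_c; mantle fills any gap and the z_c terms cancel.
Column A: 2.49×0.9204 + 12.3×2.771 + 10.5×3.022 + (z_c − 25.29)×3.37
Column B: 1.08×0 + 13.7×ρ + 14×3.007 + (z_c − 1.08 − 27.7)×3.37
The z_c×3.37 term appears on both sides and cancels. Collect the known terms of each column as K = Σ(ρt)_known − 3.37 × (depth of known layers): K_A = 68.106096 − 3.37×25.29 = −17.121204; K_B = 42.098 − 3.37×(1.08 + 27.7) = −54.8906.
Balance: K_A = K_B + 13.7×ρ, so ρ = (K_A − K_B)/13.7 = 37.7694/13.7 = 2.76 g/cm³.

2.76 g/cm³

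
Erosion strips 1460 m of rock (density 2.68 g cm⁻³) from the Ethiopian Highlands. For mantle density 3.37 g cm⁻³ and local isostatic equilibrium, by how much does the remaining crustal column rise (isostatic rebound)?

1160 m

Unloading: uplift u = e ρ_c/ρ_m = 1460 m × 2.68/3.37 = 1160 m.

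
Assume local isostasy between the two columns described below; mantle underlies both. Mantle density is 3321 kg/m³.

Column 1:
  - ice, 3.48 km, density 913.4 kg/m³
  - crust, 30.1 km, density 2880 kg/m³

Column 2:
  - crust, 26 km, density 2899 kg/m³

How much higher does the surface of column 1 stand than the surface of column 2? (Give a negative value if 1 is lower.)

For any compensation level in the mantle, the mantle terms cancel and isostasy reduces to e = (Σt_1 − Σt_2) − (Σ(ρt)_1 − Σ(ρt)_2) / ρ_m.
Σt_1 = 33.58 km; Σt_2 = 26 km; Σ(ρt)_1 = 89866.632; Σ(ρt)_2 = 75374 (in km·kg/m³).
e = (33.58 − 26) − (89866.632 − 75374) / 3321 = 3.22 km.

3.22 km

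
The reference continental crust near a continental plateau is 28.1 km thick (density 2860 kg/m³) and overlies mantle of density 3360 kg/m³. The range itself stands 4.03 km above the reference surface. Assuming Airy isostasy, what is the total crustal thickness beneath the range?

Root depth r = h ρ_c / (ρ_m − ρ_c) = 4.03 km × 2860 / 500 = 23.05 km.
Total thickness = T + h + r = 28.1 km + 4.03 km + 23.05 km = 55.2 km.

55.2 km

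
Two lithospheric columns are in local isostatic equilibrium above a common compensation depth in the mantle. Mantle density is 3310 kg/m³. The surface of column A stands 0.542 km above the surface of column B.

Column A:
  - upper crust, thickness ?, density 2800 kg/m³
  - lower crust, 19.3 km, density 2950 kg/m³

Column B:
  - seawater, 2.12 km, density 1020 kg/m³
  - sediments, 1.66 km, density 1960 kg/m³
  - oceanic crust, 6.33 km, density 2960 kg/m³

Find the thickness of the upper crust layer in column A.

8.15 km

Take the compensation level at the base of the deeper column (depth z_c below the surface of column A) and equate Σ ρ_i t_i down to z_c; mantle fills any gap and the z_c terms cancel.
Column A: x×2800 + 19.3×2950 + (z_c − 19.3 − x)×3310
Column B: 0.542×0 + 2.12×1020 + 1.66×1960 + 6.33×2960 + (z_c − 0.542 − 10.11)×3310
The z_c×3310 term appears on both sides and cancels. Collect the known terms of each column as K = Σ(ρt)_known − 3310 × (depth of known layers): K_A = 56935 − 3310×19.3 = −6948; K_B = 24152.8 − 3310×(0.542 + 10.11) = −11105.32.
Balance: K_A − x×(3310 − 2800) = K_B, so x = (K_A − K_B)/(3310 − 2800) = 4157.32/510 = 8.15 km.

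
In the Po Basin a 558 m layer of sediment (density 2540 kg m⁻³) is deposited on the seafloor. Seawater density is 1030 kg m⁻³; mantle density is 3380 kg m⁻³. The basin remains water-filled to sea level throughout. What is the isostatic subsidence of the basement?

Submarine loading: the sediment displaces seawater, and the subsidence is in turn flooded, so s (ρ_m − ρ_w) = t (ρ_sed − ρ_w).
s = 558 m × (2540 − 1030) / (3380 − 1030) = 359 m.

359 m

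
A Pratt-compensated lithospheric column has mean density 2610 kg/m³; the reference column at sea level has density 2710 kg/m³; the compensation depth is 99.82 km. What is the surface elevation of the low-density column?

3.82 km

ρ_ref D = ρ (D + h) → h = D (ρ_ref − ρ)/ρ.
h = 99.82 km × (2710 − 2610)/2610 = 3.82 km.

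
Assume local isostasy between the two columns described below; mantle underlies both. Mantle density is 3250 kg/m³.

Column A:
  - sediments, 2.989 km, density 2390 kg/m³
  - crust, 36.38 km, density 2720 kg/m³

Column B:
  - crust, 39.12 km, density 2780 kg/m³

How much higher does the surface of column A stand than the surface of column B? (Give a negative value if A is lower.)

For any compensation level in the mantle, the mantle terms cancel and isostasy reduces to e = (Σt_A − Σt_B) − (Σ(ρt)_A − Σ(ρt)_B) / ρ_m.
Σt_A = 39.369 km; Σt_B = 39.12 km; Σ(ρt)_A = 106097.31; Σ(ρt)_B = 108753.6 (in km·kg/m³).
e = (39.369 − 39.12) − (106097.31 − 108753.6) / 3250 = 1.07 km.

1.07 km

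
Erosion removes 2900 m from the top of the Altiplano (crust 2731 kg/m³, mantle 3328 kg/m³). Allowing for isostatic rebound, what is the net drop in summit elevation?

520 m

Rebound u = e ρ_c/ρ_m = 2900 m × 2731/3328 = 2380 m.
Net surface drop = e − u = 2900 m − 2380 m = e (ρ_m − ρ_c)/ρ_m = 520 m.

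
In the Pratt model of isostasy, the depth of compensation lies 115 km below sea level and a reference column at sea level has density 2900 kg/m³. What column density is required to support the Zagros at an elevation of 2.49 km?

2840 kg/m³

Pratt balance: ρ_ref D = ρ (D + h).
ρ = ρ_ref D/(D + h) = 2900 × 115 km/(115 km + 2.49 km) = 2840 kg/m³.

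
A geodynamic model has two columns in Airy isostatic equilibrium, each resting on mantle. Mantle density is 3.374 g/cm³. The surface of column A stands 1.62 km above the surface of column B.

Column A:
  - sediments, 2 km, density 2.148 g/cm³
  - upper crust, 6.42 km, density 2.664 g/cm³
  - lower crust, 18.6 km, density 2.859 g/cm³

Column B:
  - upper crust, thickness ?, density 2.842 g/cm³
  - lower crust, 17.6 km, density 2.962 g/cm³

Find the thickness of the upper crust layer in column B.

Take the compensation level at the base of the deeper column (depth z_c below the surface of column A) and equate Σ ρ_i t_i down to z_c; mantle fills any gap and the z_c terms cancel.
Column A: 2×2.148 + 6.42×2.664 + 18.6×2.859 + (z_c − 27.02)×3.374
Column B: 1.62×0 + x×2.842 + 17.6×2.962 + (z_c − 1.62 − 17.6 − x)×3.374
The z_c×3.374 term appears on both sides and cancels. Collect the known terms of each column as K = Σ(ρt)_known − 3.374 × (depth of known layers): K_A = 74.57628 − 3.374×27.02 = −16.5892; K_B = 52.1312 − 3.374×(1.62 + 17.6) = −12.71708.
Balance: K_A = K_B − x×(3.374 − 2.842), so x = (K_B − K_A)/(3.374 − 2.842) = 3.87212/0.532 = 7.28 km.

7.28 km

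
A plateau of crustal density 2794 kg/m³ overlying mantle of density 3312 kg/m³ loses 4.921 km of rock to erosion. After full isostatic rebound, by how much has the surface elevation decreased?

0.77 km

Rebound u = e ρ_c/ρ_m = 4.921 km × 2794/3312 = 4.151 km.
Net surface drop = e − u = 4.921 km − 4.151 km = e (ρ_m − ρ_c)/ρ_m = 0.77 km.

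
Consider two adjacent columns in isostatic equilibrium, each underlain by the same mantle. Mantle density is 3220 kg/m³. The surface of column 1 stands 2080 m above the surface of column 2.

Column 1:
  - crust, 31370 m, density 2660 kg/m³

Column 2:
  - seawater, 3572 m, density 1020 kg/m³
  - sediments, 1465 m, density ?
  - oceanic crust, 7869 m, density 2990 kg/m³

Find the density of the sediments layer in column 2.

2400 kg/m³

Take the compensation level at the base of the deeper column (depth z_c below the surface of column 1) and equate Σ ρ_i t_i down to z_c; mantle fills any gap and the z_c terms cancel.
Column 1: 31370×2660 + (z_c − 31370)×3220
Column 2: 2080×0 + 3572×1020 + 1465×ρ + 7869×2990 + (z_c − 2080 − 12906)×3220
The z_c×3220 term appears on both sides and cancels. Collect the known terms of each column as K = Σ(ρt)_known − 3220 × (depth of known layers): K_1 = 83444200 − 3220×31370 = −17567200; K_2 = 27171750 − 3220×(2080 + 12906) = −21083170.
Balance: K_1 = K_2 + 1465×ρ, so ρ = (K_1 − K_2)/1465 = 3515970/1465 = 2400 kg/m³.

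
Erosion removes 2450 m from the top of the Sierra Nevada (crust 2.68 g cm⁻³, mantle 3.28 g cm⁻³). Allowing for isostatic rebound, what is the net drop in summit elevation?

Rebound u = e ρ_c/ρ_m = 2450 m × 2.68/3.28 = 2002 m.
Net surface drop = e − u = 2450 m − 2002 m = e (ρ_m − ρ_c)/ρ_m = 448 m.

448 m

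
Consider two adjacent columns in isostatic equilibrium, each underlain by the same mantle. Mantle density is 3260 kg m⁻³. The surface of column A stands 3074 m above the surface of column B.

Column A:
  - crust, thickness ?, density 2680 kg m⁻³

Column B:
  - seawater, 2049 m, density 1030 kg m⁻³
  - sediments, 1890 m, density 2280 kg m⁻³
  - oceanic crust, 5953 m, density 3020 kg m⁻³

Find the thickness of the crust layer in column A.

Take the compensation level at the base of the deeper column (depth z_c below the surface of column A) and equate Σ ρ_i t_i down to z_c; mantle fills any gap and the z_c terms cancel.
Column A: x×2680 + (z_c − 0 − x)×3260
Column B: 3074×0 + 2049×1030 + 1890×2280 + 5953×3020 + (z_c − 3074 − 9892)×3260
The z_c×3260 term appears on both sides and cancels. Collect the known terms of each column as K = Σ(ρt)_known − 3260 × (depth of known layers): K_A = 0 − 3260×0 = 0; K_B = 24397730 − 3260×(3074 + 9892) = −17871430.
Balance: K_A − x×(3260 − 2680) = K_B, so x = (K_A − K_B)/(3260 − 2680) = 17871400/580 = 30800 m.

30800 m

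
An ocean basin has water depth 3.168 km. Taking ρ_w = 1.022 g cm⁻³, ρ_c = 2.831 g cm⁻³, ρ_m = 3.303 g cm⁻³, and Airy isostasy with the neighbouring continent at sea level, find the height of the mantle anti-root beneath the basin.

Isostatic balance requires: replacing crust with seawater at the top is compensated by replacing crust with mantle at the base: d (ρ_c − ρ_w) = a (ρ_m − ρ_c).
a = d (ρ_c − ρ_w)/(ρ_m − ρ_c) = 3.168 km × 1.809/0.472 = 12.1 km.

12.1 km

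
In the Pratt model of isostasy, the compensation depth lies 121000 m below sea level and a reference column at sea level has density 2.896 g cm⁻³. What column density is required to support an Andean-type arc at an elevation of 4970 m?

Pratt balance: ρ_ref D = ρ (D + h).
ρ = ρ_ref D/(D + h) = 2.896 × 121000 m/(121000 m + 4970 m) = 2.78 g cm⁻³.

2.78 g cm⁻³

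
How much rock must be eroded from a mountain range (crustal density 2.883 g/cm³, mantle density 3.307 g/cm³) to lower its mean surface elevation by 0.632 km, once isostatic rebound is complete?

Net drop Δ = e − u = e − e ρ_c/ρ_m = e (ρ_m − ρ_c)/ρ_m.
e = Δ ρ_m/(ρ_m − ρ_c) = 0.632 km × 3.307/0.424 = 4.93 km.

4.93 km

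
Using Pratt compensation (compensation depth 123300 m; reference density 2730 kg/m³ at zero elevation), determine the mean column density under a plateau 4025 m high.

Pratt balance: ρ_ref D = ρ (D + h).
ρ = ρ_ref D/(D + h) = 2730 × 123300 m/(123300 m + 4025 m) = 2640 kg/m³.

2640 kg/m³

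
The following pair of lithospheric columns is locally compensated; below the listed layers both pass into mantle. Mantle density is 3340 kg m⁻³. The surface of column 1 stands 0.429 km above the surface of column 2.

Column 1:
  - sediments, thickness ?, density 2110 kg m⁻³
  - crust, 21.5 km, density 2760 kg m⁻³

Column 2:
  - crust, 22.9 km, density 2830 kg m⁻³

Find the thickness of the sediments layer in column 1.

Take the compensation level at the base of the deeper column (depth z_c below the surface of column 1) and equate Σ ρ_i t_i down to z_c; mantle fills any gap and the z_c terms cancel.
Column 1: x×2110 + 21.5×2760 + (z_c − 21.5 − x)×3340
Column 2: 0.429×0 + 22.9×2830 + (z_c − 0.429 − 22.9)×3340
The z_c×3340 term appears on both sides and cancels. Collect the known terms of each column as K = Σ(ρt)_known − 3340 × (depth of known layers): K_1 = 59340 − 3340×21.5 = −12470; K_2 = 64807 − 3340×(0.429 + 22.9) = −13111.86.
Balance: K_1 − x×(3340 − 2110) = K_2, so x = (K_1 − K_2)/(3340 − 2110) = 641.86/1230 = 0.522 km.

0.522 km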